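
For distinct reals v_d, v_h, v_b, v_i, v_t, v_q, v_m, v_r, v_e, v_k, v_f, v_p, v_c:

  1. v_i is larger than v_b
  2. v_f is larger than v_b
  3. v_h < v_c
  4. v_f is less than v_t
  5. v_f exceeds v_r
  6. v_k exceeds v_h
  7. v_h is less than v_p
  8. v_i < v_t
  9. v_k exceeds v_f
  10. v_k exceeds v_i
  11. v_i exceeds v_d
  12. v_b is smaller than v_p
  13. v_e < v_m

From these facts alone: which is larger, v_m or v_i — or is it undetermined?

Following every chain through v_m: below v_m we get v_e.
v_i is not reached, and no chain runs the other way from v_i to v_m.
So the given relations leave the order of v_m and v_i undetermined.

undetermined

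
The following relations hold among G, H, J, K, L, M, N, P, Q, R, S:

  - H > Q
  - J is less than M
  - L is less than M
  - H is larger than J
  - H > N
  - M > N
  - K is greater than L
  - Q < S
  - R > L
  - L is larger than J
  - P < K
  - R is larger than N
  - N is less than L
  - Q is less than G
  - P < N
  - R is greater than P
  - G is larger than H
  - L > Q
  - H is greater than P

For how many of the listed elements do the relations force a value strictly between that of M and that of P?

The relations place P below M. An element lies strictly between them when it is forced above P and also forced below M.
Above P: {N, H, G, L, K, R}. Below M: {J, N, Q, L}.
Intersection: {N, L} — 2.

2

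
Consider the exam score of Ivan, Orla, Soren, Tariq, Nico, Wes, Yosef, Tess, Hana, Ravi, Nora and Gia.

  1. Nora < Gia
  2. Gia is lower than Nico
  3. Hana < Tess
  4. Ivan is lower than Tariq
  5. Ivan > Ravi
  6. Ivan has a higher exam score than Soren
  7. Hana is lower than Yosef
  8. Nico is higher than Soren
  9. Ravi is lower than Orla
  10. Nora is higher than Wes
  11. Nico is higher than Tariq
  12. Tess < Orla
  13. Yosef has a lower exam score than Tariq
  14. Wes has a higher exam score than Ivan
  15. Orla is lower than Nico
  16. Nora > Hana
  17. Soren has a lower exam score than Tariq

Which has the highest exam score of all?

Ravi is not greatest since Ravi < Orla; Soren is not greatest since Soren < Nico; Hana is not greatest since Hana < Tess; Ivan is not greatest since Ivan < Tariq; Tess is not greatest since Tess < Orla; Wes is not greatest since Wes < Nora; Nora is not greatest since Nora < Gia; Orla is not greatest since Orla < Nico; Yosef is not greatest since Yosef < Tariq; Tariq is not greatest since Tariq < Nico; Gia is not greatest since Gia < Nico.
Only Nico has nothing above it, so Nico is the highest exam score.

Nico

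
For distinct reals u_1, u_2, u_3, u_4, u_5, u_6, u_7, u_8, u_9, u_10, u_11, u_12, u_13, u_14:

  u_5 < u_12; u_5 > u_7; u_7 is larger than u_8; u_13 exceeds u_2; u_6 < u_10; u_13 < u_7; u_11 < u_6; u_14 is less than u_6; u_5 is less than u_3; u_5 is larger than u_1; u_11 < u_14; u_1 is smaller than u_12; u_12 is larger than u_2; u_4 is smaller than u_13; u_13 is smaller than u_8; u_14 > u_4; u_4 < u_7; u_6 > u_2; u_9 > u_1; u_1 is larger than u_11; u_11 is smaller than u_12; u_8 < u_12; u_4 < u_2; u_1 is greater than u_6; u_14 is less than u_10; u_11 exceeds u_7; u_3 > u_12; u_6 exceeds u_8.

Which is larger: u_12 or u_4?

Following the relations from u_4: u_4 < u_2 < u_13 < u_8 < u_7 < u_11 < u_14 < u_6 < u_1 < u_5 < u_12.
So u_4 < u_12; u_12 is the larger of the two.

u_12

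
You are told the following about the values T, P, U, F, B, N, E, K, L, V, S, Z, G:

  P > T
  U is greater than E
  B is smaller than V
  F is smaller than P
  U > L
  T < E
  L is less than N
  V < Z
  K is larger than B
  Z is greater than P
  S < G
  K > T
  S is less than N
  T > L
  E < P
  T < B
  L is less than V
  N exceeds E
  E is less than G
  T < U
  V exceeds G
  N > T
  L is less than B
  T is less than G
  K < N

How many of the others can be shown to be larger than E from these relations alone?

Directly above E: G, P, U, N.
One step further: V, Z (6 so far).
Nothing else is reachable above E; 6 in all.

6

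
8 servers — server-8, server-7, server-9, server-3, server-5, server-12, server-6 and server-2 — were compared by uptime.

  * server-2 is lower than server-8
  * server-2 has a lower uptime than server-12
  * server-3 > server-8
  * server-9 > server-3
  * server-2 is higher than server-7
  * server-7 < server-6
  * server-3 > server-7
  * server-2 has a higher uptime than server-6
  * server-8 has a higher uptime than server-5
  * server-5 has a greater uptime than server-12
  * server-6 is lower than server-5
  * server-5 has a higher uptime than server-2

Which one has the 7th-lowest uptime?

The consecutive relations fix a unique order: server-7 < server-6 < server-2 < server-12 < server-5 < server-8 < server-3 < server-9.
The 7th smallest is server-3.

server-3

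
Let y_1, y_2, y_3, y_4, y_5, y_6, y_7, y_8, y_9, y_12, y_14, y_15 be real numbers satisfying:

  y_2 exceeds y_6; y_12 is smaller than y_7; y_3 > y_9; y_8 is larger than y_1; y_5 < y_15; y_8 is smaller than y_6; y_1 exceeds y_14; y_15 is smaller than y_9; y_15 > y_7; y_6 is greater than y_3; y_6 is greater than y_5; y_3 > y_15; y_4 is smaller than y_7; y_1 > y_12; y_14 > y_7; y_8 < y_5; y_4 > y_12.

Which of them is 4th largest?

Piecing the relations together gives one ordering: y_12 < y_4 < y_7 < y_14 < y_1 < y_8 < y_5 < y_15 < y_9 < y_3 < y_6 < y_2.
Counting 4 from the largest end gives y_9.

y_9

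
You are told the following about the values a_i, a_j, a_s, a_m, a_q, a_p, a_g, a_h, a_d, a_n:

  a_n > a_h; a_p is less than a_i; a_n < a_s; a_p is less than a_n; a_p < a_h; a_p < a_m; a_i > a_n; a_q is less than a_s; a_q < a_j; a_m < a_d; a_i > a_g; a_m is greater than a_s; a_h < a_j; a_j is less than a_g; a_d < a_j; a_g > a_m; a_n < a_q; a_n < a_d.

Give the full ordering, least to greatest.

Each adjacent pair is fixed by a given relation: a_p < a_h; a_h < a_n; a_n < a_q; a_q < a_s; a_s < a_m; a_m < a_d; a_d < a_j; a_j < a_g; a_g < a_i. Chaining them end to end gives the full order.

a_p < a_h < a_n < a_q < a_s < a_m < a_d < a_j < a_g < a_i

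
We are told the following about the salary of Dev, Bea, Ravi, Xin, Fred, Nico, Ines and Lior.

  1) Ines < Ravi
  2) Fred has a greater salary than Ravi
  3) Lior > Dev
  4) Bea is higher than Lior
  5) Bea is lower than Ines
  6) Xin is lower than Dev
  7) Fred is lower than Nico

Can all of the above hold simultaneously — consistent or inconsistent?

consistent

The single ordering Xin < Dev < Lior < Bea < Ines < Ravi < Fred < Nico satisfies every listed relation, so no contradiction arises.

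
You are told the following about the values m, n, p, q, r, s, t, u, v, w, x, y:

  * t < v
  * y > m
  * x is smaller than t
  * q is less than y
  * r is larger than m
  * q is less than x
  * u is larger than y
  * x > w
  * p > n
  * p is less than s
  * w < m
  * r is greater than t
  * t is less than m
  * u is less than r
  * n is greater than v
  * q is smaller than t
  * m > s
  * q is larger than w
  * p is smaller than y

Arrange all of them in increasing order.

Nothing is placed below w, so it is least; from there w < q; q < x; x < t; t < v; v < n; n < p; p < s; s < m; m < y; y < u; u < r, each given directly.

w < q < x < t < v < n < p < s < m < y < u < r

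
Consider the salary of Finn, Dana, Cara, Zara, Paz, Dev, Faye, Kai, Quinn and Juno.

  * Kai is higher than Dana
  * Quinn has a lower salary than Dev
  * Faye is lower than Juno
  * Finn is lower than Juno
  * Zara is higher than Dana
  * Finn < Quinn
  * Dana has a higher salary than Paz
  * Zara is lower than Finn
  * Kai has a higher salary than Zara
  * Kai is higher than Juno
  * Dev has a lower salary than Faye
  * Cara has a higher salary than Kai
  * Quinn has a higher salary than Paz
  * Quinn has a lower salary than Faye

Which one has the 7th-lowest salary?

Chaining the given pairs: Paz < Dana < Zara < Finn < Quinn < Dev < Faye < Juno < Kai < Cara.
Counting 7 from the smallest end gives Faye.

Faye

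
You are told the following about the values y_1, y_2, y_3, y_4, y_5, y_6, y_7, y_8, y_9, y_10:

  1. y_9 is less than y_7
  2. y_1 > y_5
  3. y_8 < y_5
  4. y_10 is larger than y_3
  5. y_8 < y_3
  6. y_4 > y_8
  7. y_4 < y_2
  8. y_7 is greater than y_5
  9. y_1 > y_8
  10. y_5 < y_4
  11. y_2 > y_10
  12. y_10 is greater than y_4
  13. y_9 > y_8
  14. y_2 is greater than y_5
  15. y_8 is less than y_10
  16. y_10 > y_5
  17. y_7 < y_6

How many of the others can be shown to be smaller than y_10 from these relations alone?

From y_10 the given relations immediately reach y_8, y_5, y_4, y_3.
No other element is forced below y_10 by the given relations, so the count is 4.

4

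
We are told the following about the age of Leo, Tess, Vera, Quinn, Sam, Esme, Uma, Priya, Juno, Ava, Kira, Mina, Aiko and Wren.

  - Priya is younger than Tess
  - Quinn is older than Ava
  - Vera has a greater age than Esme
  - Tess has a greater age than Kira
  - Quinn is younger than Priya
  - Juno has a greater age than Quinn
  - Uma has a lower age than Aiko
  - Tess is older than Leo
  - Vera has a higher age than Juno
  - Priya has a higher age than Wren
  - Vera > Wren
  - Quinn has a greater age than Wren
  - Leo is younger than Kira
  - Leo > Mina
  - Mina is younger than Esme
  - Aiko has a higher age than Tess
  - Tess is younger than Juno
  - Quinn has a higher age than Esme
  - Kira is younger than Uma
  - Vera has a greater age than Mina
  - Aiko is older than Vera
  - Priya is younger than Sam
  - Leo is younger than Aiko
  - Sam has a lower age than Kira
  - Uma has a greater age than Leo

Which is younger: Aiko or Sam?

Link the given pairs in sequence: Sam < Kira; Kira < Tess; Tess < Juno; Juno < Vera; Vera < Aiko.
Together: Sam < Kira < Tess < Juno < Vera < Aiko.
So Sam < Aiko; Sam is the younger of the two.

Sam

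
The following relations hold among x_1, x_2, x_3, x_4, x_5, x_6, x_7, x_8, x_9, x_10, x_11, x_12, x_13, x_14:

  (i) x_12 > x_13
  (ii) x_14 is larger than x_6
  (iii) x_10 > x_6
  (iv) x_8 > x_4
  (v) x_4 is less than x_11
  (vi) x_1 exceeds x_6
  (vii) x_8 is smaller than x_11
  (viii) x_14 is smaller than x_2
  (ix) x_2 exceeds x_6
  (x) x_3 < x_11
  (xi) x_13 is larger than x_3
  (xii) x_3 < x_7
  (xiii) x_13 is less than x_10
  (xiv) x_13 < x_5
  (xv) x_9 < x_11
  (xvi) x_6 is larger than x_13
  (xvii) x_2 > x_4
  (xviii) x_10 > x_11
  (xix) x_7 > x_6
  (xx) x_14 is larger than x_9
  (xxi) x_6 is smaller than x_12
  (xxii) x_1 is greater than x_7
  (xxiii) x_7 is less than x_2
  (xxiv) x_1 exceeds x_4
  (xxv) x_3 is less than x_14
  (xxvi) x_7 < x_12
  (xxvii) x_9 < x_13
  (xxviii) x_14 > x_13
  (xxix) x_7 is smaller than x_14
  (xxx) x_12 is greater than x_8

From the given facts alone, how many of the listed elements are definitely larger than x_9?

10

Directly above x_9: x_13, x_11, x_14.
One step further: x_6, x_10, x_5, x_2, x_12 (8 so far).
One step further: x_7, x_1 (10 so far).
Nothing else is reachable above x_9; 10 in all.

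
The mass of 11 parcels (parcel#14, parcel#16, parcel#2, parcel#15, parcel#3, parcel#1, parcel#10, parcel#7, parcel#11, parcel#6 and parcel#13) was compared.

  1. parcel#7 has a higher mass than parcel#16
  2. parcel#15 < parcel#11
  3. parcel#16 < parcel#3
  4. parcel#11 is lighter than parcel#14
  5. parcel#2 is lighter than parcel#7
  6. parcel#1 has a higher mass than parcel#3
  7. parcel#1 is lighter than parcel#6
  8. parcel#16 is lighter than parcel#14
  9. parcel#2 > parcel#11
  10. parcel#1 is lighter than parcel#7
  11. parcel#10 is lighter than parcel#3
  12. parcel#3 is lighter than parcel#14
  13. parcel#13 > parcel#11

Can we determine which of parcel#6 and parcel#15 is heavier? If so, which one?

Following every chain through parcel#15: above parcel#15 we get parcel#11, parcel#13, parcel#2, parcel#14, parcel#7.
parcel#6 is not reached, and no chain runs the other way from parcel#6 to parcel#15.
So the given relations leave the order of parcel#15 and parcel#6 undetermined.

undetermined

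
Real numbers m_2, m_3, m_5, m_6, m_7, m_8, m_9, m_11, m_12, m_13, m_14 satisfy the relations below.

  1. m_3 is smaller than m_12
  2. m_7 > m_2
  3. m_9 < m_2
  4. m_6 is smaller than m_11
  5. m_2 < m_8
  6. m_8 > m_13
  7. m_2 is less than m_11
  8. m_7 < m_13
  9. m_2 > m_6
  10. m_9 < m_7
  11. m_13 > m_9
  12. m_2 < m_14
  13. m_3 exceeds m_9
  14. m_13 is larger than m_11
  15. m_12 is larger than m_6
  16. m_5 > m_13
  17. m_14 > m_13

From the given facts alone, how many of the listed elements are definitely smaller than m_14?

6

The elements the relations force below m_14 are m_9, m_6, m_2, m_7, m_11, m_13 — no chain reaches any other.
That is 6.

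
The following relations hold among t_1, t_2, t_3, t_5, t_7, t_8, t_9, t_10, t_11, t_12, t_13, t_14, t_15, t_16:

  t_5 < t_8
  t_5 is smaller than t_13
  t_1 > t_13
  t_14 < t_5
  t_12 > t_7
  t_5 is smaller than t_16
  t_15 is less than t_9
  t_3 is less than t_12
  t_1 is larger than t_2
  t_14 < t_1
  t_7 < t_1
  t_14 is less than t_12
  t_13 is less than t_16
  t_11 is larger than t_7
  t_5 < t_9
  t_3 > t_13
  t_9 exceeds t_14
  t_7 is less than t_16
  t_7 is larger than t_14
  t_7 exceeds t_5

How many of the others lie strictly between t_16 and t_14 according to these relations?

Chaining upward from t_14 reaches: t_5, t_8, t_7, t_13, t_11, t_3, t_1, t_12, t_9.
Chaining downward from t_16 reaches: t_5, t_7, t_13.
Strictly between t_14 and t_16 are those in both lists: t_5, t_7, t_13 — 3 elements.

3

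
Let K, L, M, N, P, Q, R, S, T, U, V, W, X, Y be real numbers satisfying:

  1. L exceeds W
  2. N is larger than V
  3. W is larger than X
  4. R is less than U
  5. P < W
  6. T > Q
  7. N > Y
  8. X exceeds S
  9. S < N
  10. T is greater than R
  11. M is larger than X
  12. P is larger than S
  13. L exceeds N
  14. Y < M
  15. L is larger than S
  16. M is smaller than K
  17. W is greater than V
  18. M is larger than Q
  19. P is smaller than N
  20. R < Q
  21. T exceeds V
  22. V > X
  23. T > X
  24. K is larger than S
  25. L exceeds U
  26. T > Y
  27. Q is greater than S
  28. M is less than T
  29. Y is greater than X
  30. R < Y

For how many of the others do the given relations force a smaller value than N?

From N the given relations immediately reach S, P, V, Y.
From those, R, X — 6 in total.
No other element is forced below N by the given relations, so the count is 6.

6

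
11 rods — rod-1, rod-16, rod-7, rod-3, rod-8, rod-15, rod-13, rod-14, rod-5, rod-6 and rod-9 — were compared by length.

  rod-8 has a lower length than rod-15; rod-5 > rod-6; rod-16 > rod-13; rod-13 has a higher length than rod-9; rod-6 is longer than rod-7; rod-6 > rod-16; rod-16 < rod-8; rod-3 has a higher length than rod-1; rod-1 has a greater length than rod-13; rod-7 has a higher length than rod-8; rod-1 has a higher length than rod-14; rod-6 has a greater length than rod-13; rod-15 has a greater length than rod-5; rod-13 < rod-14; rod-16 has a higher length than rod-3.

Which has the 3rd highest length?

rod-6

Chaining the given pairs: rod-9 < rod-13 < rod-14 < rod-1 < rod-3 < rod-16 < rod-8 < rod-7 < rod-6 < rod-5 < rod-15.
Counting 3 from the largest end gives rod-6.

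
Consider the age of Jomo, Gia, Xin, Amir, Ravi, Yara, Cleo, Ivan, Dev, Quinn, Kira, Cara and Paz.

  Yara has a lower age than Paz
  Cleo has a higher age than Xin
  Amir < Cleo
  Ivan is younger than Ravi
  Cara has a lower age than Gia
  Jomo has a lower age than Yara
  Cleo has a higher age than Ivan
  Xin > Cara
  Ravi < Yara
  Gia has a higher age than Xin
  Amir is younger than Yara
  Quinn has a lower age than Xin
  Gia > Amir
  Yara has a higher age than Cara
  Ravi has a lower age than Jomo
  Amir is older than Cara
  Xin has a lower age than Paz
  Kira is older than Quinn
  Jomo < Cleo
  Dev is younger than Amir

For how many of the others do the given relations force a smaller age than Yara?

6

From Yara the given relations immediately reach Cara, Ravi, Jomo, Amir.
From those, Dev, Ivan — 6 in total.
Nothing else is reachable below Yara; 6 in all.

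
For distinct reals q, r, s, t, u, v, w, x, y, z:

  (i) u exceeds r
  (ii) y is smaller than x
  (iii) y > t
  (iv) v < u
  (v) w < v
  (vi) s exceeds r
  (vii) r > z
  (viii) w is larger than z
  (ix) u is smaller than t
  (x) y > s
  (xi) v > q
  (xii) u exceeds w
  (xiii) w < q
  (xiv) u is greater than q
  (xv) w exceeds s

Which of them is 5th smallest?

The consecutive relations fix a unique order: z < r < s < w < q < v < u < t < y < x.
Counting 5 from the smallest end gives q.

q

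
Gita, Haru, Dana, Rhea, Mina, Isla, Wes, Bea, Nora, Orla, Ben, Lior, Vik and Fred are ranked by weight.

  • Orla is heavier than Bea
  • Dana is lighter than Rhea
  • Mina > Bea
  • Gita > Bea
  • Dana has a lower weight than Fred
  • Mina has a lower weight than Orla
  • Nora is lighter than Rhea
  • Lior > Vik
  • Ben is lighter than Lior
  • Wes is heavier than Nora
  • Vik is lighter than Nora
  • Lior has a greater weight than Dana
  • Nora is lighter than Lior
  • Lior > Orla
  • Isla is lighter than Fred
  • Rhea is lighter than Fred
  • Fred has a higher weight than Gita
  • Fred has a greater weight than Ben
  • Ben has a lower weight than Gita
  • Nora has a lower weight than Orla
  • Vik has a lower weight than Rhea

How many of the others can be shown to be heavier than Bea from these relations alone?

5

From Bea the given relations immediately reach Mina, Orla, Gita.
From those, Lior, Fred — 5 in total.
Nothing else is reachable above Bea; 5 in all.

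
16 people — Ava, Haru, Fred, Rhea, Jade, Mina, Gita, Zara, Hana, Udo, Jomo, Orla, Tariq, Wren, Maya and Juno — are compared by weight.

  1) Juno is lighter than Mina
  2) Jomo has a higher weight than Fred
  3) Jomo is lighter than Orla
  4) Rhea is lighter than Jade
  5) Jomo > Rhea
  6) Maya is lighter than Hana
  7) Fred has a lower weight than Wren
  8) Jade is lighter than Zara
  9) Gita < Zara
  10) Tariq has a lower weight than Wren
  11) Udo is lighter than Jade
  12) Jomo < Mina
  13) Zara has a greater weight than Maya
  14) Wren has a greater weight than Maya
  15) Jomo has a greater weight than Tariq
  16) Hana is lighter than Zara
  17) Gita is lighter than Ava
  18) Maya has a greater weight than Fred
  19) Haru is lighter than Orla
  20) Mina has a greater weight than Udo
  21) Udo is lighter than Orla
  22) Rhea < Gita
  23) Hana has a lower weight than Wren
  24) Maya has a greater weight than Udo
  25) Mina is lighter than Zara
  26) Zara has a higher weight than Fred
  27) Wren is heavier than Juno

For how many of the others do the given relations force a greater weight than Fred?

7

The elements the relations force above Fred are Maya, Hana, Jomo, Mina, Orla, Zara, Wren — no chain reaches any other.
That is 7.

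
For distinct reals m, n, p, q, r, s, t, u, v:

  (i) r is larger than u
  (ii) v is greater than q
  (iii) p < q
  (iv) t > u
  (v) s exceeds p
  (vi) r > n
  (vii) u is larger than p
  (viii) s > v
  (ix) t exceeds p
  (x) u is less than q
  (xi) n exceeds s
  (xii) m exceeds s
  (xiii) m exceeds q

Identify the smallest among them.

u is not least since p < u; q is not least since u < q; v is not least since q < v; s is not least since p < s; t is not least since u < t; n is not least since s < n; m is not least since q < m; r is not least since n < r.
Only p has nothing below it, so p is the smallest.

p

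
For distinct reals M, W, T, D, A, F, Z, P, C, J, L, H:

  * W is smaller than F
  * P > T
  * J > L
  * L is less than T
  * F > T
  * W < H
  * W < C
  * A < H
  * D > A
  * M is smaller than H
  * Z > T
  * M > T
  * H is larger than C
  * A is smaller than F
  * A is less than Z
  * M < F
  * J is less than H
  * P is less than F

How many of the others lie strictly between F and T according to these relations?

2

The relations place T below F. An element lies strictly between them when it is forced above T and also forced below F.
Above T: {P, M, Z, H}. Below F: {L, W, A, P, M}.
Intersection: {P, M} — 2.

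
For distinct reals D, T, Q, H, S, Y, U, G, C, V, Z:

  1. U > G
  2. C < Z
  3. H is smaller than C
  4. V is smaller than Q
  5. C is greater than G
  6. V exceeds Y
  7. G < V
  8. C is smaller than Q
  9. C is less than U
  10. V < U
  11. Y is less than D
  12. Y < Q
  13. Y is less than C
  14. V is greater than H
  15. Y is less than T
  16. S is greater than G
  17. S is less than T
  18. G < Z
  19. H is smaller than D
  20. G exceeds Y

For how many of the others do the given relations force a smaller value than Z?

Directly below Z: G, C.
One step further: H, Y (4 so far).
No other element is forced below Z by the given relations, so the count is 4.

4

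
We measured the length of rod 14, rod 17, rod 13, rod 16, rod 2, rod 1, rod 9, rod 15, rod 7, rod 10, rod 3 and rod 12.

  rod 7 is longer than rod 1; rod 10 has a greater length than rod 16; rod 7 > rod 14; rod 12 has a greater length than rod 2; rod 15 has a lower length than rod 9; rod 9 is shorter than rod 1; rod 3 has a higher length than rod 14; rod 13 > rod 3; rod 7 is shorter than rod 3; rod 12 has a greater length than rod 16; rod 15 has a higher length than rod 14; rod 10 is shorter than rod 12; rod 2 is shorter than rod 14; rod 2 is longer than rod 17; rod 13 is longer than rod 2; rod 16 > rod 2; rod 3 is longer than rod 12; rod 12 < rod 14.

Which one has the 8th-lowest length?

The consecutive relations fix a unique order: rod 17 < rod 2 < rod 16 < rod 10 < rod 12 < rod 14 < rod 15 < rod 9 < rod 1 < rod 7 < rod 3 < rod 13.
Counting 8 from the smallest end gives rod 9.

rod 9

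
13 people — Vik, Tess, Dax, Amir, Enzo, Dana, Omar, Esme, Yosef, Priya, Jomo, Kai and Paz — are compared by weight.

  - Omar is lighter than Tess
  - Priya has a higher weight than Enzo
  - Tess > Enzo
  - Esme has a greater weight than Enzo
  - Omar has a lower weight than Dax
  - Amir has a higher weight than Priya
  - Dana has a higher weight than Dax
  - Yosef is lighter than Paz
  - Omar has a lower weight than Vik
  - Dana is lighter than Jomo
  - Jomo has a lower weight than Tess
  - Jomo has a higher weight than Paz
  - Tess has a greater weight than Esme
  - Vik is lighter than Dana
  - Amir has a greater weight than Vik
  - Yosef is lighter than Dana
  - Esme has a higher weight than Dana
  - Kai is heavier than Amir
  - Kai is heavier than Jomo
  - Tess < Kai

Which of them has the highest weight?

Kai

Omar is not greatest since Omar < Dax; Yosef is not greatest since Yosef < Paz; Paz is not greatest since Paz < Jomo; Vik is not greatest since Vik < Dana; Enzo is not greatest since Enzo < Priya; Dax is not greatest since Dax < Dana; Priya is not greatest since Priya < Amir; Dana is not greatest since Dana < Esme; Amir is not greatest since Amir < Kai; Jomo is not greatest since Jomo < Tess; Esme is not greatest since Esme < Tess; Tess is not greatest since Tess < Kai.
Only Kai has nothing above it, so Kai is the highest weight.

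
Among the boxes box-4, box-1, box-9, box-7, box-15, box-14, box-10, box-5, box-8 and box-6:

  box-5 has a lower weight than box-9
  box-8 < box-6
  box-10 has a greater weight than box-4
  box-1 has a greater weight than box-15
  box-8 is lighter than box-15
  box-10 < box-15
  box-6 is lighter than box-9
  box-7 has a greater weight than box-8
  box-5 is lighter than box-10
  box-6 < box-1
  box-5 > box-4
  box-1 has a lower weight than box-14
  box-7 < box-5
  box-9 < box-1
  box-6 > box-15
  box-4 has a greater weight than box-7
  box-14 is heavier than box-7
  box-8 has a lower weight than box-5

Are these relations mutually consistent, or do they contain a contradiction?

consistent

The single ordering box-8 < box-7 < box-4 < box-5 < box-10 < box-15 < box-6 < box-9 < box-1 < box-14 satisfies every listed relation, so no contradiction arises.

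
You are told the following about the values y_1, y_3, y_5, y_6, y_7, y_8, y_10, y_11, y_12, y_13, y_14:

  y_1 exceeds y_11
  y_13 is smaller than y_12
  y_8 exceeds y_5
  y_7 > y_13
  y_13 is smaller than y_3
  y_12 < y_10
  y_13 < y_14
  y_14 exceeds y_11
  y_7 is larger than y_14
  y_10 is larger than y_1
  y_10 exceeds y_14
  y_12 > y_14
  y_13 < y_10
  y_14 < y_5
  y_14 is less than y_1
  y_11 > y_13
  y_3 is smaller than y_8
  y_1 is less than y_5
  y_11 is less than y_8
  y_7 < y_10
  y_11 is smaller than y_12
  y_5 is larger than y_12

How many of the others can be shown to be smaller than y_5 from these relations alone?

5

The elements the relations force below y_5 are y_13, y_11, y_14, y_1, y_12 — no chain reaches any other.
That is 5.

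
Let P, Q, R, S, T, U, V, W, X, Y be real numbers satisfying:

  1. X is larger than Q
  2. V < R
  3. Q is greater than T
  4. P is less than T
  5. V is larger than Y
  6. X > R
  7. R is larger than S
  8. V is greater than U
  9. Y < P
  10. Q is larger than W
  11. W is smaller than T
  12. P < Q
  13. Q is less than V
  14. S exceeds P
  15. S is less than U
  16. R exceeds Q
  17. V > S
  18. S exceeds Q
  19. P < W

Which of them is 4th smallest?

The consecutive relations fix a unique order: Y < P < W < T < Q < S < U < V < R < X.
The 4th smallest is T.

T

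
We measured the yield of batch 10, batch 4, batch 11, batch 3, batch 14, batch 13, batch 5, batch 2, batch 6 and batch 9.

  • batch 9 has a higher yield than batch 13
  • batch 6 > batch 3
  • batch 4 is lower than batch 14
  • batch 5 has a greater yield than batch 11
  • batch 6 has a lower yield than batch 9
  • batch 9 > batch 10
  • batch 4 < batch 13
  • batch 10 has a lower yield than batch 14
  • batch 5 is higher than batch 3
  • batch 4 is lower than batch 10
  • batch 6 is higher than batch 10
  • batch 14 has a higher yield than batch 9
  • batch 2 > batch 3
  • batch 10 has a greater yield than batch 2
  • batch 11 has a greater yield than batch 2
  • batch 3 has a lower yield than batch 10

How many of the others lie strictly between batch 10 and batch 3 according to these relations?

The relations place batch 3 below batch 10. An element lies strictly between them when it is forced above batch 3 and also forced below batch 10.
Above batch 3: {batch 2, batch 6, batch 9, batch 11, batch 5, batch 14}. Below batch 10: {batch 4, batch 2}.
Intersection: {batch 2} — 1.

1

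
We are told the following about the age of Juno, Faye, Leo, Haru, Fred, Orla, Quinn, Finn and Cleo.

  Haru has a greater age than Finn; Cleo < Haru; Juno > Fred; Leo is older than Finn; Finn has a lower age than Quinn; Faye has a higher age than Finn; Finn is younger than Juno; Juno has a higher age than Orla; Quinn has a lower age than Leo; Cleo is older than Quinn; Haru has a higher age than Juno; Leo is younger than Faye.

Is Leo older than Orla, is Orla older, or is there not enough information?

Following every chain through Orla: above Orla we get Juno, Haru.
Leo is not reached, and no chain runs the other way from Leo to Orla.
So the given relations leave the order of Orla and Leo undetermined.

undetermined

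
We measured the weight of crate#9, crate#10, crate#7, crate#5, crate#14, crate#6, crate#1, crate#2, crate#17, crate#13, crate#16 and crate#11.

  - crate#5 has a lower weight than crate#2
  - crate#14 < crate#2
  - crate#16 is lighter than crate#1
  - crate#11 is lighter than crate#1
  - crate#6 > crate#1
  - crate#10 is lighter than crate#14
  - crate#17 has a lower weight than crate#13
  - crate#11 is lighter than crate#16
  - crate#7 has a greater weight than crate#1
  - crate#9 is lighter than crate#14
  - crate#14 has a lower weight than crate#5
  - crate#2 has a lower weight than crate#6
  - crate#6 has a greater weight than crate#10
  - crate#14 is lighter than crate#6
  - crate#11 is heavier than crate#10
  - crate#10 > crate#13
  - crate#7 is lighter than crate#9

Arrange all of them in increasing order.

crate#17 < crate#13 < crate#10 < crate#11 < crate#16 < crate#1 < crate#7 < crate#9 < crate#14 < crate#5 < crate#2 < crate#6

Each adjacent pair is fixed by a given relation: crate#17 < crate#13; crate#13 < crate#10; crate#10 < crate#11; crate#11 < crate#16; crate#16 < crate#1; crate#1 < crate#7; crate#7 < crate#9; crate#9 < crate#14; crate#14 < crate#5; crate#5 < crate#2; crate#2 < crate#6. Chaining them end to end gives the full order.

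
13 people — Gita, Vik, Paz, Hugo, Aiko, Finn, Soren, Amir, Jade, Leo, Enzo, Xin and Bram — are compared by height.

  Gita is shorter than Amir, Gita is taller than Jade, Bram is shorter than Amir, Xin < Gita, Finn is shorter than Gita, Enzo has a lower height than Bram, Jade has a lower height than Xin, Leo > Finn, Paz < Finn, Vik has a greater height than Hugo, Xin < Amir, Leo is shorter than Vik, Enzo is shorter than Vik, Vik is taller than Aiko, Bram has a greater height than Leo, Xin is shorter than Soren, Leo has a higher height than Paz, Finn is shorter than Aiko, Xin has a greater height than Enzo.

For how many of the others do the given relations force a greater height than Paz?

Directly above Paz: Finn, Leo.
One step further: Aiko, Bram, Gita, Vik (6 so far).
One step further: Amir (7 so far).
Nothing else is reachable above Paz; 7 in all.

7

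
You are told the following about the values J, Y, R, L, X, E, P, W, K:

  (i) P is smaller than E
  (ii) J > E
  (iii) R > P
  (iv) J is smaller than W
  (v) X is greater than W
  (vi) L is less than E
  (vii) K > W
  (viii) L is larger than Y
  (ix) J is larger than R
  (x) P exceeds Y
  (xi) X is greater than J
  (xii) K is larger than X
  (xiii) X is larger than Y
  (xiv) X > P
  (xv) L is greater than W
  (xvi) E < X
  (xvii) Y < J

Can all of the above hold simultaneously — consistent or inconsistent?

We have E < J stated directly, yet also J < W < L < E by chaining the others — so J < E. Contradiction.

inconsistent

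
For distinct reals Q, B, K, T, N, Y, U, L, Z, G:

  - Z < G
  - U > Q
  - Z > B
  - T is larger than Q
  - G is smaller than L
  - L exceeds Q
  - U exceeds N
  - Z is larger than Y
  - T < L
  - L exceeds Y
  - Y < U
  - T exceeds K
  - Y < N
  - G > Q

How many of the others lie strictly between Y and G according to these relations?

1

The relations place Y below G. An element lies strictly between them when it is forced above Y and also forced below G.
Above Y: {Z, L, N, U}. Below G: {B, Q, Z}.
Intersection: {Z} — 1.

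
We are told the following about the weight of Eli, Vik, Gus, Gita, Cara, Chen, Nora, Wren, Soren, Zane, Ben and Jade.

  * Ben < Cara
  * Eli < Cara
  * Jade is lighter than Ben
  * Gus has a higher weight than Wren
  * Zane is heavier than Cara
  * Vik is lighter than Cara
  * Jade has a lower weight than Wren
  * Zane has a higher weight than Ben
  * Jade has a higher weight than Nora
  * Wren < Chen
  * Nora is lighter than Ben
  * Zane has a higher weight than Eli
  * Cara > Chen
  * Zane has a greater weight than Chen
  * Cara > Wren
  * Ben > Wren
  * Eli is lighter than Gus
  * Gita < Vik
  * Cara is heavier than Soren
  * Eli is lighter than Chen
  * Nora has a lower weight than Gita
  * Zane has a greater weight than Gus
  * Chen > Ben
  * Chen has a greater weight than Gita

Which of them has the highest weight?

Nora is not greatest since Nora < Jade; Gita is not greatest since Gita < Chen; Jade is not greatest since Jade < Wren; Wren is not greatest since Wren < Cara; Soren is not greatest since Soren < Cara; Vik is not greatest since Vik < Cara; Ben is not greatest since Ben < Zane; Eli is not greatest since Eli < Cara; Gus is not greatest since Gus < Zane; Chen is not greatest since Chen < Zane; Cara is not greatest since Cara < Zane.
Only Zane has nothing above it, so Zane is the highest weight.

Zane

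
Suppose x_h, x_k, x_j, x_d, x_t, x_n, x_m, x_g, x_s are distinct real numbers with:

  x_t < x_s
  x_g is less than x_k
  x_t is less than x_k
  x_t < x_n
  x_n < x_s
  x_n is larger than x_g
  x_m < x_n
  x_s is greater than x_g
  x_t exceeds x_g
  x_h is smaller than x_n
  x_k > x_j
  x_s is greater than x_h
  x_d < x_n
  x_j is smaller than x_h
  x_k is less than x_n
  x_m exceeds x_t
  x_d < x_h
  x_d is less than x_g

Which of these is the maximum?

x_s

Chaining downward from x_s: directly below it, x_g, x_t, x_h, x_n; then x_d, x_j, x_k, x_m.
That covers every other element, and nothing is given above x_s, so x_s is the maximum.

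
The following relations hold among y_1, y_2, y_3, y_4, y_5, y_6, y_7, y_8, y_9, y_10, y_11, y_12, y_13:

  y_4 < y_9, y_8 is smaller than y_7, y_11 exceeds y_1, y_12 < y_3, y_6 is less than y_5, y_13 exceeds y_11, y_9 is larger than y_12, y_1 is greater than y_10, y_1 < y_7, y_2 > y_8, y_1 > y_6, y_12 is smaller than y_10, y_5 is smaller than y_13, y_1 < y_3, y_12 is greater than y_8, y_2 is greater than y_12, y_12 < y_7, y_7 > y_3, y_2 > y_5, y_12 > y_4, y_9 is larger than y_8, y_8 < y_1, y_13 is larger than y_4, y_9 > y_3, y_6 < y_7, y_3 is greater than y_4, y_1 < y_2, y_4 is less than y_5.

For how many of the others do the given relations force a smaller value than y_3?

The elements the relations force below y_3 are y_8, y_6, y_4, y_12, y_10, y_1 — no chain reaches any other.
That is 6.

6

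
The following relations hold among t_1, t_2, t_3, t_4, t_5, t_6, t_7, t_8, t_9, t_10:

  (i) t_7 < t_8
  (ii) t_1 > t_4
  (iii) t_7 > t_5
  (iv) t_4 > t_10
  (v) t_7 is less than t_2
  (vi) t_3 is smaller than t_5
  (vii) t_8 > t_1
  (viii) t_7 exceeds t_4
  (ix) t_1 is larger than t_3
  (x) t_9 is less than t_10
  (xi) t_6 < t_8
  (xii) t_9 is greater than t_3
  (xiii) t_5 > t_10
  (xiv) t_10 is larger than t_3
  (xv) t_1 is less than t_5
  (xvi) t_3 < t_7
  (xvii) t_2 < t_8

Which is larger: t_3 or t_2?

t_3 < t_9 < t_10 < t_4 < t_1 < t_5 < t_7 < t_2, by transitivity through t_9, t_10, t_4, t_1, t_5, t_7.
So t_3 < t_2; t_2 is the larger of the two.

t_2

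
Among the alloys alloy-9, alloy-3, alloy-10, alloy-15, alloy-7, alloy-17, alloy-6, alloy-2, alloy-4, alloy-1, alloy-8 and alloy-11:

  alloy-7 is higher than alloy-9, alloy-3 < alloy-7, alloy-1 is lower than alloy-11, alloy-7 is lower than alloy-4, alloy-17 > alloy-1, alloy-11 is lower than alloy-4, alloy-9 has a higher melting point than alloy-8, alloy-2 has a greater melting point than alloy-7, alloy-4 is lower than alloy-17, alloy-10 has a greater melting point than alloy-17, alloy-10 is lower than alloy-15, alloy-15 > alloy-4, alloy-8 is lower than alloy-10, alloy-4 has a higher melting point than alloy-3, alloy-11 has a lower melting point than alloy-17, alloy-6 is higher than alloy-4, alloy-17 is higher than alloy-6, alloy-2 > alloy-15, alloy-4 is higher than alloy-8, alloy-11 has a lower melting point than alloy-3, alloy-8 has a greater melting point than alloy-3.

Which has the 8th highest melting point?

Piecing the relations together gives one ordering: alloy-1 < alloy-11 < alloy-3 < alloy-8 < alloy-9 < alloy-7 < alloy-4 < alloy-6 < alloy-17 < alloy-10 < alloy-15 < alloy-2.
The 8th largest is alloy-9.

alloy-9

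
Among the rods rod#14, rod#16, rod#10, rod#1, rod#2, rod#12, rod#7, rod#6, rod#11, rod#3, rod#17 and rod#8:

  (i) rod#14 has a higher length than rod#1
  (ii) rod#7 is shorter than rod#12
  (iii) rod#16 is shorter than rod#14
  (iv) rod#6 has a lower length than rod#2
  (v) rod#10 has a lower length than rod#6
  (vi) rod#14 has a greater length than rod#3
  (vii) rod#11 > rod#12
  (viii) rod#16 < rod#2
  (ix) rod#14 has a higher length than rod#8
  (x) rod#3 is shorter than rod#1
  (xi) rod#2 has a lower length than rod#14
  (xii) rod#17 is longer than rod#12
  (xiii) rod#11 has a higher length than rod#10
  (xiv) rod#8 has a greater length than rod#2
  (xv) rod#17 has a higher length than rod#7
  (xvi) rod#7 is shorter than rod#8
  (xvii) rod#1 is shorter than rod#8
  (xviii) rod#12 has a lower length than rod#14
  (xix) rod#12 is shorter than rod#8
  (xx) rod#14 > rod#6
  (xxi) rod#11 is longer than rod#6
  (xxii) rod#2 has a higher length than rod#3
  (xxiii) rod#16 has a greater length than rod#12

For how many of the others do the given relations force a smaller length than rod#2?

6

From rod#2 the given relations immediately reach rod#3, rod#6, rod#16.
From those, rod#12, rod#10 — 5 in total.
From those, rod#7 — 6 in total.
No other element is forced below rod#2 by the given relations, so the count is 6.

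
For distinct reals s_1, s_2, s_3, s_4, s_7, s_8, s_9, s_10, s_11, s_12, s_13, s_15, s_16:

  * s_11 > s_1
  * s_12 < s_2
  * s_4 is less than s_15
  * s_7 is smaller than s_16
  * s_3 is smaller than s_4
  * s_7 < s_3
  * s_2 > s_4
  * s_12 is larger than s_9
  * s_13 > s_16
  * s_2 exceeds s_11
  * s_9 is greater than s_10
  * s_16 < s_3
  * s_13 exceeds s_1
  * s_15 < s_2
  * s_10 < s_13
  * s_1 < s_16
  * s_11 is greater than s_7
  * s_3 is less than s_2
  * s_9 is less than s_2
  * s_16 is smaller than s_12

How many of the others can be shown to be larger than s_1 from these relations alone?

From s_1 the given relations immediately reach s_16, s_13, s_11.
From those, s_3, s_12, s_2 — 6 in total.
From those, s_4 — 7 in total.
From those, s_15 — 8 in total.
Nothing else is reachable above s_1; 8 in all.

8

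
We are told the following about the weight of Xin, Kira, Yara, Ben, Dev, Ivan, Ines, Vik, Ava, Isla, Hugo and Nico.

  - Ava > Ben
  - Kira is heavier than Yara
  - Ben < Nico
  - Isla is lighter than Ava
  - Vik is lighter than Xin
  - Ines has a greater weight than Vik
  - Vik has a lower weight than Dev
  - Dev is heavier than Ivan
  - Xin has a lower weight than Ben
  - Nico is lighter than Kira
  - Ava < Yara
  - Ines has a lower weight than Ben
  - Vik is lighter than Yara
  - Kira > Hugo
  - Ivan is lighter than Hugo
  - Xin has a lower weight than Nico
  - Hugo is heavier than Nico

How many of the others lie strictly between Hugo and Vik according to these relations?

4

Chaining upward from Vik reaches: Ines, Xin, Ben, Ava, Nico, Yara, Dev, Kira.
Chaining downward from Hugo reaches: Ines, Ivan, Xin, Ben, Nico.
Strictly between Vik and Hugo are those in both lists: Ines, Xin, Ben, Nico — 4 elements.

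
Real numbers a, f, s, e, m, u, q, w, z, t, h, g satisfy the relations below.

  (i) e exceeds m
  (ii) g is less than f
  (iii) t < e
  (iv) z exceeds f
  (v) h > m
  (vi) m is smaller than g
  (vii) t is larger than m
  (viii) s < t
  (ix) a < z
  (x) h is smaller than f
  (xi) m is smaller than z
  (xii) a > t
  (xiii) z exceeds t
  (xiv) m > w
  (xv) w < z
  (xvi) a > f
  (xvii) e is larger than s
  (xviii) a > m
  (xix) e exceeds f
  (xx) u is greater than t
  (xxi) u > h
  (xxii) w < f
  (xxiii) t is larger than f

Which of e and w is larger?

e

Following the relations from w: w < m < h < f < t < e.
So w < e; e is the larger of the two.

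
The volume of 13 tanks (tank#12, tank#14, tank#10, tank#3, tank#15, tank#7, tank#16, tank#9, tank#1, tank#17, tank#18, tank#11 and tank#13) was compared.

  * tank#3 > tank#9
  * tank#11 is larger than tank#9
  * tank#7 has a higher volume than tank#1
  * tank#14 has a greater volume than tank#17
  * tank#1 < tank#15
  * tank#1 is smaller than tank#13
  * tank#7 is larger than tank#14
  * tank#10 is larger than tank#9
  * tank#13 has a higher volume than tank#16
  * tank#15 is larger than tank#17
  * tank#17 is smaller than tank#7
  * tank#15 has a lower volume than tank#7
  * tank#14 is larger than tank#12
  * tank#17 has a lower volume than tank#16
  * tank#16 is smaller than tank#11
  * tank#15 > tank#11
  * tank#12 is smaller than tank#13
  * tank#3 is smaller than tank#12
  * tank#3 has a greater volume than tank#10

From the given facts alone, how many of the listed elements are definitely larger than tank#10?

5

The elements the relations force above tank#10 are tank#3, tank#12, tank#14, tank#13, tank#7 — no chain reaches any other.
That is 5.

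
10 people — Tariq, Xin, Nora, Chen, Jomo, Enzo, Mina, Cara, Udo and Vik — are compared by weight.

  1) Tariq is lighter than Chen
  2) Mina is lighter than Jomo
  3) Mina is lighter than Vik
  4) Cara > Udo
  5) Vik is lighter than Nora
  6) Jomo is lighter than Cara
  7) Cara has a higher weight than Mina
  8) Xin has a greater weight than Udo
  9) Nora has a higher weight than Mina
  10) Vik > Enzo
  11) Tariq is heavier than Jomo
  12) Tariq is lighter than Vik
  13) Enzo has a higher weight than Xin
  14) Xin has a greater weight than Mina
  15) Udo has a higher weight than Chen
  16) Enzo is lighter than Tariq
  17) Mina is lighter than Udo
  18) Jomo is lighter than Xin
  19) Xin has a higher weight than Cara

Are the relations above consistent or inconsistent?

inconsistent

We have Enzo < Tariq stated directly, yet also Tariq < Chen < Udo < Cara < Xin < Enzo by chaining the others — so Tariq < Enzo. Contradiction.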